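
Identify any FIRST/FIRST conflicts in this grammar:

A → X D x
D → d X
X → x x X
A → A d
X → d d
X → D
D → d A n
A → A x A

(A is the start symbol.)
A FIRST/FIRST conflict occurs when two productions N → α and N → β for the same non-terminal have FIRST(α) ∩ FIRST(β) ≠ ∅ (with ε ∈ FIRST of a nullable right-hand side, so two nullable alternatives also conflict).

FIRST sets of the non-terminals at (or reachable through a nullable prefix from) the front of some alternative:
  FIRST(X) = { 'd', 'x' }
  FIRST(A) = { 'd', 'x' }
  FIRST(D) = { 'd' }

Productions for A:
  A → X D x: FIRST = { 'd', 'x' }
  A → A d: FIRST = { 'd', 'x' }
  A → A x A: FIRST = { 'd', 'x' }
Productions for D:
  D → d X: FIRST = { 'd' }
  D → d A n: FIRST = { 'd' }
Productions for X:
  X → x x X: FIRST = { 'x' }
  X → d d: FIRST = { 'd' }
  X → D: FIRST = { 'd' }

Conflict for A: A → X D x and A → A d
  Overlap: { 'd', 'x' }
Conflict for A: A → X D x and A → A x A
  Overlap: { 'd', 'x' }
Conflict for A: A → A d and A → A x A
  Overlap: { 'd', 'x' }
Conflict for D: D → d X and D → d A n
  Overlap: { 'd' }
Conflict for X: X → d d and X → D
  Overlap: { 'd' }

Answer: Yes. A → X D x / A → A d on { 'd', 'x' }; A → X D x / A → A x A on { 'd', 'x' }; A → A d / A → A x A on { 'd', 'x' }; D → d X / D → d A n on { 'd' }; X → d d / X → D on { 'd' }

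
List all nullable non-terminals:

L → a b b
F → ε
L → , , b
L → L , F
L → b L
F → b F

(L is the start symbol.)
A non-terminal is nullable if it can derive ε (the empty string): either it has an ε-production, or it has a production whose right-hand side consists entirely of nullable non-terminals.

ε-productions: F → ε
So F is immediately nullable.
No further non-terminal can be added: every production for the remaining non-terminals contains a terminal or a non-nullable non-terminal.
Nullable = { 'F' }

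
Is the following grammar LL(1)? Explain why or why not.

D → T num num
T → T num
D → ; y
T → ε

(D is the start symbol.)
No. Predict set conflict for T: { 'num' }

Relevant sets:
  FIRST(T) = { 'num', ε }
  FOLLOW(T) = { 'num' }

For D:
  PREDICT(D → T num num) = { 'num' }
  PREDICT(D → ';' y) = { ';' }
For T:
  PREDICT(T → T num) = { 'num' }
  PREDICT(T → ε) = { 'num' }

Conflict found: Predict set conflict for T: { 'num' }
The grammar is NOT LL(1).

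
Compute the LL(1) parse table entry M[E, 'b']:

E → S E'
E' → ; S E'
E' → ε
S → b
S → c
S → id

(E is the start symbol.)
To find M[E, 'b'], we find productions for E where 'b' is in the predict set (PREDICT(N → α) = (FIRST(α) \ {ε}) ∪ (FOLLOW(N) if α ⇒* ε)).

Relevant sets:
  FIRST(S) = { 'b', 'c', 'id' }

E → S E': PREDICT = { 'b', 'c', 'id' }
  'b' is in predict set, so this production goes in M[E, 'b']

M[E, 'b'] = E → S E'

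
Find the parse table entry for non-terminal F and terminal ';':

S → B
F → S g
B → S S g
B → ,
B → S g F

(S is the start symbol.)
Empty (error entry)

To find M[F, ';'], we find productions for F where ';' is in the predict set (PREDICT(N → α) = (FIRST(α) \ {ε}) ∪ (FOLLOW(N) if α ⇒* ε)).

Relevant sets:
  FIRST(S) = { ',' }

F → S g: PREDICT = { ',' }

M[F, ';'] is empty (no production applies)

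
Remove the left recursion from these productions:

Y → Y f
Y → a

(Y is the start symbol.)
Y → a Y'
Y' → f Y'
Y' → ε

Y is directly left-recursive. The standard transformation for
  A → A α₁ | ... | A α_m | β₁ | ... | β_n
is
  A  → β₁ A' | ... | β_n A'
  A' → α₁ A' | ... | α_m A' | ε

Y → a becomes Y → a Y'
Y → Y f becomes Y' → f Y'
Add Y' → ε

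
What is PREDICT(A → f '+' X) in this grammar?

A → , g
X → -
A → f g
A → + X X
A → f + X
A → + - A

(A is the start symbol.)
{ 'f' }

PREDICT(A → f '+' X) = (FIRST(RHS) \ {ε}) ∪ (FOLLOW(A) if ε ∈ FIRST(RHS), i.e. RHS ⇒* ε)
FIRST(f '+' X) = { 'f' }
ε ∉ FIRST(f '+' X), so FOLLOW(A) is not added.
PREDICT(A → f '+' X) = { 'f' }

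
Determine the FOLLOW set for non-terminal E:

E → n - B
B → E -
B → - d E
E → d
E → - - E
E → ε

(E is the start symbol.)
{ $, '-' }

To compute FOLLOW(E), find every occurrence of E on a right-hand side N → α E β: add FIRST(β) \ {ε}, and if β is empty or nullable also add FOLLOW(N). Iterate to a fixed point.

E is the start symbol, so $ ∈ FOLLOW(E).
In B → E -: E is followed by '-', add FIRST('-') \ {ε} = { '-' }
In B → - d E: E is at the end, add FOLLOW(B)
In E → - - E: E is at the end; this adds FOLLOW(E) to itself — nothing new

The FOLLOW sets referred to above (computed the same way, to a fixed point):
  FOLLOW(B) = { $, '-' }

Taking the union: FOLLOW(E) = { $, '-' }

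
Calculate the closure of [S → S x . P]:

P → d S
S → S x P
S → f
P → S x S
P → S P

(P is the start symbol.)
{ [P → . S P], [P → . S x S], [P → . d S], [S → . S x P], [S → . f], [S → S x . P] }

To compute CLOSURE, for each item [A → α.Bβ] where B is a non-terminal, add [B → .γ] for all productions B → γ; repeat for the newly added items until nothing changes.

Start with: [S → S x . P]
  [S → S x . P] has the dot before P: add [P → . d S], [P → . S x S], [P → . S P]
  [P → . S x S] has the dot before S: add [S → . S x P], [S → . f]
No further items can be added.

CLOSURE = { [P → . S P], [P → . S x S], [P → . d S], [S → . S x P], [S → . f], [S → S x . P] }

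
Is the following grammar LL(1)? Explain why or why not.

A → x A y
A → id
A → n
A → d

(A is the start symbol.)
A grammar is LL(1) if for each non-terminal N with multiple productions, the predict sets of those productions are pairwise disjoint, where PREDICT(N → α) = (FIRST(α) \ {ε}) ∪ (FOLLOW(N) if α ⇒* ε).

For A:
  PREDICT(A → x A y) = { 'x' }
  PREDICT(A → id) = { 'id' }
  PREDICT(A → n) = { 'n' }
  PREDICT(A → d) = { 'd' }

All predict sets are disjoint. The grammar IS LL(1).

Answer: Yes, the grammar is LL(1).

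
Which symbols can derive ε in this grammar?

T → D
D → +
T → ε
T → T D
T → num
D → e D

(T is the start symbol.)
A non-terminal is nullable if it can derive ε (the empty string): either it has an ε-production, or it has a production whose right-hand side consists entirely of nullable non-terminals.

ε-productions: T → ε
So T is immediately nullable.
No further non-terminal can be added: every production for the remaining non-terminals contains a terminal or a non-nullable non-terminal.
Nullable = { 'T' }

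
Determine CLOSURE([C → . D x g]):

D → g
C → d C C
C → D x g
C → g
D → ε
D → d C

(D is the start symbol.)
To compute CLOSURE, for each item [A → α.Bβ] where B is a non-terminal, add [B → .γ] for all productions B → γ; repeat for the newly added items until nothing changes.

Start with: [C → . D x g]
  [C → . D x g] has the dot before D: add [D → . g], [D → .], [D → . d C]
No further items can be added.

CLOSURE = { [C → . D x g], [D → . d C], [D → . g], [D → .] }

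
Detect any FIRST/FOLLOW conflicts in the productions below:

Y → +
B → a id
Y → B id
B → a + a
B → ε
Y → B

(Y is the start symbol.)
No FIRST/FOLLOW conflicts.

Nullable non-terminals: B, Y.
FIRST sets used below: FIRST(B) = { 'a', ε }

B: nullable alternative(s) B → ε; FOLLOW(B) = { $, 'id' }
  B → a id: FIRST \ {ε} = { 'a' } — disjoint from FOLLOW(B)
  B → a + a: FIRST \ {ε} = { 'a' } — disjoint from FOLLOW(B)
  B → ε: FIRST \ {ε} = { } — this is the only nullable alternative, skip

Y: nullable alternative(s) Y → B; FOLLOW(Y) = { $ }
  Y → +: FIRST \ {ε} = { '+' } — disjoint from FOLLOW(Y)
  Y → B id: FIRST \ {ε} = { 'a', 'id' } — disjoint from FOLLOW(Y)
  Y → B: FIRST \ {ε} = { 'a' } — this is the only nullable alternative, skip

No FIRST/FOLLOW conflicts found.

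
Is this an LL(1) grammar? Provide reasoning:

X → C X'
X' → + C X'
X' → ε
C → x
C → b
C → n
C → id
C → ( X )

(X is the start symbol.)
Yes, the grammar is LL(1).

A grammar is LL(1) if for each non-terminal N with multiple productions, the predict sets of those productions are pairwise disjoint, where PREDICT(N → α) = (FIRST(α) \ {ε}) ∪ (FOLLOW(N) if α ⇒* ε).

Relevant sets:
  FOLLOW(X') = { $, ')' }

For X':
  PREDICT(X' → '+' C X') = { '+' }
  PREDICT(X' → ε) = { $, ')' }
For C:
  PREDICT(C → x) = { 'x' }
  PREDICT(C → b) = { 'b' }
  PREDICT(C → n) = { 'n' }
  PREDICT(C → id) = { 'id' }
  PREDICT(C → '(' X ')') = { '(' }
X has a single production, so nothing to check there.

All predict sets are disjoint. The grammar IS LL(1).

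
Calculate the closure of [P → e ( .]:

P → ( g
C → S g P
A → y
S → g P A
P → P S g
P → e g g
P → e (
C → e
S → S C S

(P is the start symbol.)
{ [P → e ( .] }

Start with: [P → e ( .]
The dot is at the end, so nothing is added.

CLOSURE = { [P → e ( .] }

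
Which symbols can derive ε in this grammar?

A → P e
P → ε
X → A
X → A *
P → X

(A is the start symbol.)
{ 'P' }

A non-terminal is nullable if it can derive ε (the empty string): either it has an ε-production, or it has a production whose right-hand side consists entirely of nullable non-terminals.

ε-productions: P → ε
So P is immediately nullable.
No further non-terminal can be added: every production for the remaining non-terminals contains a terminal or a non-nullable non-terminal.
Nullable = { 'P' }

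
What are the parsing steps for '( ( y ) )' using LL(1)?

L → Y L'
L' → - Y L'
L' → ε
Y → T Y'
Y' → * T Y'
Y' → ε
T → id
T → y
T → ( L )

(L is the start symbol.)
LL(1) parsing maintains a stack (initially the start symbol over $) and the input. At each step: if the stack top is a terminal, match it against the current input token; if it is a non-terminal N, replace it with the RHS of M[N, lookahead] (the unique production whose predict set contains the lookahead).

Stack is shown with the top on the left.

Stack                      Input        Action
----------------------------------------------
L $                        ( ( y ) ) $  output L → Y L'
Y L' $                     ( ( y ) ) $  output Y → T Y'
T Y' L' $                  ( ( y ) ) $  output T → ( L )
( L ) Y' L' $              ( ( y ) ) $  match '('
L ) Y' L' $                ( y ) ) $    output L → Y L'
Y L' ) Y' L' $             ( y ) ) $    output Y → T Y'
T Y' L' ) Y' L' $          ( y ) ) $    output T → ( L )
( L ) Y' L' ) Y' L' $      ( y ) ) $    match '('
L ) Y' L' ) Y' L' $        y ) ) $      output L → Y L'
Y L' ) Y' L' ) Y' L' $     y ) ) $      output Y → T Y'
T Y' L' ) Y' L' ) Y' L' $  y ) ) $      output T → y
y Y' L' ) Y' L' ) Y' L' $  y ) ) $      match 'y'
Y' L' ) Y' L' ) Y' L' $    ) ) $        output Y' → ε
L' ) Y' L' ) Y' L' $       ) ) $        output L' → ε
) Y' L' ) Y' L' $          ) ) $        match ')'
Y' L' ) Y' L' $            ) $          output Y' → ε
L' ) Y' L' $               ) $          output L' → ε
) Y' L' $                  ) $          match ')'
Y' L' $                    $            output Y' → ε
L' $                       $            output L' → ε
$                          $            accept

The string is accepted.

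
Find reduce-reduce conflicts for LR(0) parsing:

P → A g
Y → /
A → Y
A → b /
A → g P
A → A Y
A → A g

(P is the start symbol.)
Yes — I10: [A → A g .] vs [P → A g .]

A reduce-reduce conflict occurs when an LR(0) state has two complete items [A → α .] and [B → β .] — both call for a reduction, and with no lookahead the parser cannot choose between them.

Augment with P' → P and build the canonical LR(0) collection (I0 = CLOSURE({[P' → . P]}), then GOTO on every symbol after a dot until no new states appear). It has 11 states:
  I0: { [A → . A Y], [A → . A g], [A → . Y], [A → . b /], [A → . g P], [P → . A g], [P' → . P], [Y → . /] }  — shift
  I1: { [Y → / .] }  — reduce
  I2: { [A → A . Y], [A → A . g], [P → A . g], [Y → . /] }  — shift
  I3: { [P' → P .] }  — accept
  I4: { [A → Y .] }  — reduce
  I5: { [A → b . /] }  — shift
  I6: { [A → . A Y], [A → . A g], [A → . Y], [A → . b /], [A → . g P], [A → g . P], [P → . A g], [Y → . /] }  — shift
  I7: { [A → g P .] }  — reduce
  I8: { [A → b / .] }  — reduce
  I9: { [A → A Y .] }  — reduce
  I10: { [A → A g .], [P → A g .] }  — 2 reduces

I10 contains complete items [A → A g .], [P → A g .] — reduce-reduce conflict.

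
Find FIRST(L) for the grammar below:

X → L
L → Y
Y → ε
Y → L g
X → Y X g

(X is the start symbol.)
{ 'g', ε }

FIRST sets of the other non-terminals involved (by the same procedure, iterated to a fixed point):
  FIRST(Y) = { 'g', ε }

From L → Y:
  - Y is a non-terminal: add FIRST(Y) \ {ε} = { 'g' }
    Y is nullable and nothing follows, so the whole right-hand side can vanish: ε ∈ FIRST(L)

Collecting: FIRST(L) = { 'g', ε }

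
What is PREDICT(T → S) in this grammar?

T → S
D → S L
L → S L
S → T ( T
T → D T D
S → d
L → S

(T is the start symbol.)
{ 'd' }

PREDICT(T → S) = (FIRST(RHS) \ {ε}) ∪ (FOLLOW(T) if ε ∈ FIRST(RHS), i.e. RHS ⇒* ε)
FIRST(S) = { 'd' }
FIRST(S) = { 'd' }
ε ∉ FIRST(S), so FOLLOW(T) is not added.
PREDICT(T → S) = { 'd' }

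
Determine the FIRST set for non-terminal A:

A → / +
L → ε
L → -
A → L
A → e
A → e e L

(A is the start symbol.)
{ '-', '/', 'e', ε }

FIRST sets of the other non-terminals involved (by the same procedure, iterated to a fixed point):
  FIRST(L) = { '-', ε }

From A → / +:
  - '/' is a terminal: add '/' and stop
From A → L:
  - L is a non-terminal: add FIRST(L) \ {ε} = { '-' }
    L is nullable and nothing follows, so the whole right-hand side can vanish: ε ∈ FIRST(A)
From A → e:
  - e is a terminal: add 'e' and stop
From A → e e L:
  - e is a terminal: add 'e' and stop

Collecting: FIRST(A) = { '-', '/', 'e', ε }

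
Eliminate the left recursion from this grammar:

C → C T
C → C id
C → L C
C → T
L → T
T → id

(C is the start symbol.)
C → L C C'
C → T C'
C' → T C'
C' → id C'
C' → ε
L → T
T → id

C is directly left-recursive. The standard transformation for
  A → A α₁ | ... | A α_m | β₁ | ... | β_n
is
  A  → β₁ A' | ... | β_n A'
  A' → α₁ A' | ... | α_m A' | ε

C → L C becomes C → L C C'
C → T becomes C → T C'
C → C T becomes C' → T C'
C → C id becomes C' → id C'
Add C' → ε

Productions for other non-terminals are unchanged:
  L → T
  T → id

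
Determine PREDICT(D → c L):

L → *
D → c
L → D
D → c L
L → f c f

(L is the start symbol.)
{ 'c' }

PREDICT(D → c L) = (FIRST(RHS) \ {ε}) ∪ (FOLLOW(D) if ε ∈ FIRST(RHS), i.e. RHS ⇒* ε)
FIRST(c L) = { 'c' }
ε ∉ FIRST(c L), so FOLLOW(D) is not added.
PREDICT(D → c L) = { 'c' }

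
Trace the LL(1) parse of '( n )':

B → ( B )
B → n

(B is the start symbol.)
Stack is shown with the top on the left.

Stack    Input    Action
------------------------
B $      ( n ) $  output B → ( B )
( B ) $  ( n ) $  match '('
B ) $    n ) $    output B → n
n ) $    n ) $    match 'n'
) $      ) $      match ')'
$        $        accept

The string is accepted.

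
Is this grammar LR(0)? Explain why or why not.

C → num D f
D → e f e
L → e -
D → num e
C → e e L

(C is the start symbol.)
A grammar is LR(0) if no state in the canonical LR(0) collection has:
  - both a shift item (dot before a terminal) and a complete item (shift-reduce conflict), or
  - two or more complete items (reduce-reduce conflict; the accept item [C' → C .] counts as a complete item here).

Augment with C' → C and build the canonical LR(0) collection (I0 = CLOSURE({[C' → . C]}), then GOTO on every symbol after a dot until no new states appear). It has 15 states:
  I0: { [C → . e e L], [C → . num D f], [C' → . C] }  — shift
  I1: { [C' → C .] }  — accept
  I2: { [C → e . e L] }  — shift
  I3: { [C → num . D f], [D → . e f e], [D → . num e] }  — shift
  I4: { [C → num D . f] }  — shift
  I5: { [D → e . f e] }  — shift
  I6: { [D → num . e] }  — shift
  I7: { [D → num e .] }  — reduce
  I8: { [D → e f . e] }  — shift
  I9: { [D → e f e .] }  — reduce
  I10: { [C → num D f .] }  — reduce
  I11: { [C → e e . L], [L → . e -] }  — shift
  I12: { [C → e e L .] }  — reduce
  I13: { [L → e . -] }  — shift
  I14: { [L → e - .] }  — reduce

Every state is either a pure shift/goto state or contains exactly one complete item and nothing to shift — no conflicts. The grammar is LR(0).

Answer: Yes, the grammar is LR(0)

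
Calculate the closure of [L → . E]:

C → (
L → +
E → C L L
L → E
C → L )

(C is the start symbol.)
{ [C → . (], [C → . L )], [E → . C L L], [L → . +], [L → . E] }

To compute CLOSURE, for each item [A → α.Bβ] where B is a non-terminal, add [B → .γ] for all productions B → γ; repeat for the newly added items until nothing changes.

Start with: [L → . E]
  [L → . E] has the dot before E: add [E → . C L L]
  [E → . C L L] has the dot before C: add [C → . (], [C → . L )]
  [C → . L )] has the dot before L: add [L → . +]
No further items can be added.

CLOSURE = { [C → . (], [C → . L )], [E → . C L L], [L → . +], [L → . E] }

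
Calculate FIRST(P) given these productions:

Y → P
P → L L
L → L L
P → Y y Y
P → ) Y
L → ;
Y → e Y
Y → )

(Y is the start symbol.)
To compute FIRST(P), examine every production with P on the left-hand side, reading each right-hand side left to right until a non-nullable symbol is reached.

FIRST sets of the other non-terminals involved (by the same procedure, iterated to a fixed point):
  FIRST(L) = { ';' }
  FIRST(Y) = { ')', ';', 'e' }

From P → L L:
  - L is a non-terminal: add FIRST(L) \ {ε} = { ';' }
    L is not nullable, so stop
From P → Y y Y:
  - Y is a non-terminal: add FIRST(Y) \ {ε} = { ')', ';', 'e' }
    Y is not nullable, so stop
From P → ) Y:
  - ')' is a terminal: add ')' and stop

Collecting: FIRST(P) = { ')', ';', 'e' }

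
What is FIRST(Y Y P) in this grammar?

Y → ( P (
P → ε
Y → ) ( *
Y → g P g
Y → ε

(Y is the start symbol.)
FIRST sets of the non-terminals involved (from the grammar, by fixed-point iteration):
  FIRST(Y) = { '(', ')', 'g', ε }
  FIRST(P) = { ε }

To compute FIRST(Y Y P), process the symbols left to right:
Symbol Y is a non-terminal. Add FIRST(Y) \ {ε} = { '(', ')', 'g' }
Y is nullable (ε ∈ FIRST(Y)), continue to the next symbol.
Symbol Y is a non-terminal. Add FIRST(Y) \ {ε} = { '(', ')', 'g' }
Y is nullable (ε ∈ FIRST(Y)), continue to the next symbol.
Symbol P is a non-terminal. Add FIRST(P) \ {ε} = { }
P is nullable (ε ∈ FIRST(P)), continue to the next symbol.
All symbols are nullable, so ε is in the result.
FIRST(Y Y P) = { '(', ')', 'g', ε }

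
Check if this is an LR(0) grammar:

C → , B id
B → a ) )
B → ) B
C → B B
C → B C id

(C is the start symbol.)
Augment with C' → C and build the canonical LR(0) collection (I0 = CLOSURE({[C' → . C]}), then GOTO on every symbol after a dot until no new states appear). It has 14 states:
  I0: { [B → . ) B], [B → . a ) )], [C → . , B id], [C → . B B], [C → . B C id], [C' → . C] }  — shift
  I1: { [B → ) . B], [B → . ) B], [B → . a ) )] }  — shift
  I2: { [B → . ) B], [B → . a ) )], [C → , . B id] }  — shift
  I3: { [B → . ) B], [B → . a ) )], [C → . , B id], [C → . B B], [C → . B C id], [C → B . B], [C → B . C id] }  — shift
  I4: { [C' → C .] }  — accept
  I5: { [B → a . ) )] }  — shift
  I6: { [B → a ) . )] }  — shift
  I7: { [B → a ) ) .] }  — reduce
  I8: { [B → . ) B], [B → . a ) )], [C → . , B id], [C → . B B], [C → . B C id], [C → B . B], [C → B . C id], [C → B B .] }  — shift, reduce
  I9: { [C → B C . id] }  — shift
  I10: { [C → B C id .] }  — reduce
  I11: { [C → , B . id] }  — shift
  I12: { [C → , B id .] }  — reduce
  I13: { [B → ) B .] }  — reduce

Conflict in state I8:
  Shift-reduce conflict between [C → B B .] and [B → . ) B]
So the grammar is NOT LR(0).

Answer: No. Shift-reduce conflict between [C → B B .] and [B → . ) B]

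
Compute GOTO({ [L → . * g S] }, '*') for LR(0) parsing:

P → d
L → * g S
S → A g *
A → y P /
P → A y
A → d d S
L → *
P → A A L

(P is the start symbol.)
GOTO(I, '*') = CLOSURE({ [A → αX.β] : [A → α.Xβ] ∈ I, X = '*' })

Items with dot before '*', with the dot advanced:
  [L → . * g S] → [L → * . g S]
Closure adds nothing (no advanced item has the dot before a non-terminal).

GOTO = { [L → * . g S] }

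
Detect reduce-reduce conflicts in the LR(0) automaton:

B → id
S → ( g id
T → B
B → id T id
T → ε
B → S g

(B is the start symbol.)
Augment with B' → B and build the canonical LR(0) collection (I0 = CLOSURE({[B' → . B]}), then GOTO on every symbol after a dot until no new states appear). It has 11 states:
  I0: { [B → . S g], [B → . id T id], [B → . id], [B' → . B], [S → . ( g id] }  — shift
  I1: { [S → ( . g id] }  — shift
  I2: { [B' → B .] }  — accept
  I3: { [B → S . g] }  — shift
  I4: { [B → . S g], [B → . id T id], [B → . id], [B → id . T id], [B → id .], [S → . ( g id], [T → . B], [T → .] }  — shift, 2 reduces
  I5: { [T → B .] }  — reduce
  I6: { [B → id T . id] }  — shift
  I7: { [B → id T id .] }  — reduce
  I8: { [B → S g .] }  — reduce
  I9: { [S → ( g . id] }  — shift
  I10: { [S → ( g id .] }  — reduce

I4 contains complete items [B → id .], [T → .] — reduce-reduce conflict.

Answer: Yes — I4: [B → id .] vs [T → .]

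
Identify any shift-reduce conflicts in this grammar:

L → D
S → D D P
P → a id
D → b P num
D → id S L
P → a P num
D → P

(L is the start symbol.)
No shift-reduce conflicts

Augment with L' → L and build the canonical LR(0) collection (I0 = CLOSURE({[L' → . L]}), then GOTO on every symbol after a dot until no new states appear). It has 17 states:
  I0: { [D → . P], [D → . b P num], [D → . id S L], [L → . D], [L' → . L], [P → . a P num], [P → . a id] }  — shift
  I1: { [L → D .] }  — reduce
  I2: { [L' → L .] }  — accept
  I3: { [D → P .] }  — reduce
  I4: { [P → . a P num], [P → . a id], [P → a . P num], [P → a . id] }  — shift
  I5: { [D → b . P num], [P → . a P num], [P → . a id] }  — shift
  I6: { [D → . P], [D → . b P num], [D → . id S L], [D → id . S L], [P → . a P num], [P → . a id], [S → . D D P] }  — shift
  I7: { [D → . P], [D → . b P num], [D → . id S L], [P → . a P num], [P → . a id], [S → D . D P] }  — shift
  I8: { [D → . P], [D → . b P num], [D → . id S L], [D → id S . L], [L → . D], [P → . a P num], [P → . a id] }  — shift
  I9: { [D → id S L .] }  — reduce
  I10: { [P → . a P num], [P → . a id], [S → D D . P] }  — shift
  I11: { [S → D D P .] }  — reduce
  I12: { [D → b P . num] }  — shift
  I13: { [D → b P num .] }  — reduce
  I14: { [P → a P . num] }  — shift
  I15: { [P → a id .] }  — reduce
  I16: { [P → a P num .] }  — reduce

No state contains both a complete item and a shift item.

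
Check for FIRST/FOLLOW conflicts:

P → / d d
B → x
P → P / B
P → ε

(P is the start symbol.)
A FIRST/FOLLOW conflict occurs when a non-terminal N has a nullable alternative N → β (β ⇒* ε) and another alternative N → α with FIRST(α) ∩ FOLLOW(N) ≠ ∅: on such a lookahead the parser cannot decide between expanding α and letting N vanish via β.

Nullable non-terminals: P.
FIRST sets used below: FIRST(P) = { '/', ε }

P: nullable alternative(s) P → ε; FOLLOW(P) = { $, '/' }
  P → / d d: FIRST \ {ε} = { '/' } — overlaps FOLLOW(P) on { '/' }: CONFLICT
  P → P / B: FIRST \ {ε} = { '/' } — overlaps FOLLOW(P) on { '/' }: CONFLICT
  P → ε: FIRST \ {ε} = { } — this is the only nullable alternative, skip

B has no nullable alternative, so no FIRST/FOLLOW check is needed there.

So the grammar has 2 FIRST/FOLLOW conflicts (marked CONFLICT above).

Answer: Yes. P → '/' d d with FOLLOW(P) on { '/' }; P → P '/' B with FOLLOW(P) on { '/' }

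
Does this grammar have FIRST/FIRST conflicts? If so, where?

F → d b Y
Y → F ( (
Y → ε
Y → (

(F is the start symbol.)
A FIRST/FIRST conflict occurs when two productions N → α and N → β for the same non-terminal have FIRST(α) ∩ FIRST(β) ≠ ∅ (with ε ∈ FIRST of a nullable right-hand side, so two nullable alternatives also conflict).

FIRST sets of the non-terminals at (or reachable through a nullable prefix from) the front of some alternative:
  FIRST(F) = { 'd' }

Productions for Y:
  Y → F ( (: FIRST = { 'd' }
  Y → ε: FIRST = { ε }
  Y → (: FIRST = { '(' }
F has only one production, so no FIRST/FIRST conflict is possible there.

All alternatives of each non-terminal have pairwise disjoint FIRST sets.

Answer: No FIRST/FIRST conflicts.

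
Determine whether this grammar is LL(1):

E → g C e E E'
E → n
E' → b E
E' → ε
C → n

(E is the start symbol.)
A grammar is LL(1) if for each non-terminal N with multiple productions, the predict sets of those productions are pairwise disjoint, where PREDICT(N → α) = (FIRST(α) \ {ε}) ∪ (FOLLOW(N) if α ⇒* ε).

Relevant sets:
  FOLLOW(E') = { $, 'b' }

For E:
  PREDICT(E → g C e E E') = { 'g' }
  PREDICT(E → n) = { 'n' }
For E':
  PREDICT(E' → b E) = { 'b' }
  PREDICT(E' → ε) = { $, 'b' }
C has a single production, so nothing to check there.

Conflict found: Predict set conflict for E': { 'b' }
The grammar is NOT LL(1).

Answer: No. Predict set conflict for E': { 'b' }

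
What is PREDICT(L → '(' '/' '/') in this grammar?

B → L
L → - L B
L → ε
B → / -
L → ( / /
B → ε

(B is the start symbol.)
PREDICT(L → '(' '/' '/') = (FIRST(RHS) \ {ε}) ∪ (FOLLOW(L) if ε ∈ FIRST(RHS), i.e. RHS ⇒* ε)
FIRST('(' '/' '/') = { '(' }
ε ∉ FIRST('(' '/' '/'), so FOLLOW(L) is not added.
PREDICT(L → '(' '/' '/') = { '(' }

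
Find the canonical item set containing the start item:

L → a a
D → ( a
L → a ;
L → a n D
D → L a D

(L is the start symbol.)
{ [L → . a ;], [L → . a a], [L → . a n D], [L' → . L] }

First, augment the grammar with L' → L
I₀ = CLOSURE({ [L' → . L] }):
  [L' → . L] has the dot before L: add [L → . a a], [L → . a ;], [L → . a n D]
No further items can be added.

I₀ = { [L → . a ;], [L → . a a], [L → . a n D], [L' → . L] }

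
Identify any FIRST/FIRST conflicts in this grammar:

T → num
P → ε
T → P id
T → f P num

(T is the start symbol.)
No FIRST/FIRST conflicts.

A FIRST/FIRST conflict occurs when two productions N → α and N → β for the same non-terminal have FIRST(α) ∩ FIRST(β) ≠ ∅ (with ε ∈ FIRST of a nullable right-hand side, so two nullable alternatives also conflict).

FIRST sets of the non-terminals at (or reachable through a nullable prefix from) the front of some alternative:
  FIRST(P) = { ε }

Productions for T:
  T → num: FIRST = { 'num' }
  T → P id: FIRST = { 'id' }
  T → f P num: FIRST = { 'f' }
P has only one production, so no FIRST/FIRST conflict is possible there.

All alternatives of each non-terminal have pairwise disjoint FIRST sets.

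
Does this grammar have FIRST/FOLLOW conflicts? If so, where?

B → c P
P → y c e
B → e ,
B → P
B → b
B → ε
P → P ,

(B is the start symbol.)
No FIRST/FOLLOW conflicts.

A FIRST/FOLLOW conflict occurs when a non-terminal N has a nullable alternative N → β (β ⇒* ε) and another alternative N → α with FIRST(α) ∩ FOLLOW(N) ≠ ∅: on such a lookahead the parser cannot decide between expanding α and letting N vanish via β.

Nullable non-terminals: B.
FIRST sets used below: FIRST(P) = { 'y' }

B: nullable alternative(s) B → ε; FOLLOW(B) = { $ }
  B → c P: FIRST \ {ε} = { 'c' } — disjoint from FOLLOW(B)
  B → e ,: FIRST \ {ε} = { 'e' } — disjoint from FOLLOW(B)
  B → P: FIRST \ {ε} = { 'y' } — disjoint from FOLLOW(B)
  B → b: FIRST \ {ε} = { 'b' } — disjoint from FOLLOW(B)
  B → ε: FIRST \ {ε} = { } — this is the only nullable alternative, skip

P has no nullable alternative, so no FIRST/FOLLOW check is needed there.

No FIRST/FOLLOW conflicts found.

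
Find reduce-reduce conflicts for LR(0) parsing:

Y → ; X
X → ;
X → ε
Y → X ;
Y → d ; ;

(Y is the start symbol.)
Yes — I1: [X → .] vs [X → ; .]

Augment with Y' → Y and build the canonical LR(0) collection (I0 = CLOSURE({[Y' → . Y]}), then GOTO on every symbol after a dot until no new states appear). It has 10 states:
  I0: { [X → . ;], [X → .], [Y → . ; X], [Y → . X ;], [Y → . d ; ;], [Y' → . Y] }  — shift, reduce
  I1: { [X → . ;], [X → .], [X → ; .], [Y → ; . X] }  — shift, 2 reduces
  I2: { [Y → X . ;] }  — shift
  I3: { [Y' → Y .] }  — accept
  I4: { [Y → d . ; ;] }  — shift
  I5: { [Y → d ; . ;] }  — shift
  I6: { [Y → d ; ; .] }  — reduce
  I7: { [Y → X ; .] }  — reduce
  I8: { [X → ; .] }  — reduce
  I9: { [Y → ; X .] }  — reduce

I1 contains complete items [X → .], [X → ; .] — reduce-reduce conflict.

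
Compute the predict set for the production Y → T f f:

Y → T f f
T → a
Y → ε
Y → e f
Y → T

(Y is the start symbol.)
PREDICT(Y → T f f) = (FIRST(RHS) \ {ε}) ∪ (FOLLOW(Y) if ε ∈ FIRST(RHS), i.e. RHS ⇒* ε)
FIRST(T) = { 'a' }
FIRST(T f f) = { 'a' }
ε ∉ FIRST(T f f), so FOLLOW(Y) is not added.
PREDICT(Y → T f f) = { 'a' }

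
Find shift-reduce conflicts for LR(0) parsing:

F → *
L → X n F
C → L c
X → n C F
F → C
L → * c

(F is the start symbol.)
Yes — I1: [F → * .] vs [L → * . c]

A shift-reduce conflict occurs when an LR(0) state has both:
  - a complete (reduce) item [A → α .] (dot at the end), and
  - a shift item [B → β . c γ] (dot before a terminal).

Augment with F' → F and build the canonical LR(0) collection (I0 = CLOSURE({[F' → . F]}), then GOTO on every symbol after a dot until no new states appear). It has 14 states:
  I0: { [C → . L c], [F → . *], [F → . C], [F' → . F], [L → . * c], [L → . X n F], [X → . n C F] }  — shift
  I1: { [F → * .], [L → * . c] }  — shift, reduce
  I2: { [F → C .] }  — reduce
  I3: { [F' → F .] }  — accept
  I4: { [C → L . c] }  — shift
  I5: { [L → X . n F] }  — shift
  I6: { [C → . L c], [L → . * c], [L → . X n F], [X → . n C F], [X → n . C F] }  — shift
  I7: { [L → * . c] }  — shift
  I8: { [C → . L c], [F → . *], [F → . C], [L → . * c], [L → . X n F], [X → . n C F], [X → n C . F] }  — shift
  I9: { [X → n C F .] }  — reduce
  I10: { [L → * c .] }  — reduce
  I11: { [C → . L c], [F → . *], [F → . C], [L → . * c], [L → . X n F], [L → X n . F], [X → . n C F] }  — shift
  I12: { [L → X n F .] }  — reduce
  I13: { [C → L c .] }  — reduce

I1 contains reduce item [F → * .] and shift item [L → * . c] — shift-reduce conflict.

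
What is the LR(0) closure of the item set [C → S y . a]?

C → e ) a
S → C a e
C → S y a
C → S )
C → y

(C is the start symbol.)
Start with: [C → S y . a]
The dot precedes the terminal a, so nothing is added.

CLOSURE = { [C → S y . a] }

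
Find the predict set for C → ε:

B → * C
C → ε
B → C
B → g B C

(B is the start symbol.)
PREDICT(C → ε) = (FIRST(RHS) \ {ε}) ∪ (FOLLOW(C) if ε ∈ FIRST(RHS), i.e. RHS ⇒* ε)
The right-hand side is ε (FIRST(ε) = { ε }), so the predict set is FOLLOW(C) = { $ }
PREDICT(C → ε) = { $ }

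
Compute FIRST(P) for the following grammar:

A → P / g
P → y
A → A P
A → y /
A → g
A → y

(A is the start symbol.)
{ 'y' }

To compute FIRST(P), examine every production with P on the left-hand side, reading each right-hand side left to right until a non-nullable symbol is reached.

From P → y:
  - y is a terminal: add 'y' and stop

Collecting: FIRST(P) = { 'y' }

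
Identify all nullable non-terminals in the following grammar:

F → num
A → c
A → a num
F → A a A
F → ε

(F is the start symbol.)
A non-terminal is nullable if it can derive ε (the empty string): either it has an ε-production, or it has a production whose right-hand side consists entirely of nullable non-terminals.

ε-productions: F → ε
So F is immediately nullable.
No further non-terminal can be added: every production for the remaining non-terminals contains a terminal or a non-nullable non-terminal.
Nullable = { 'F' }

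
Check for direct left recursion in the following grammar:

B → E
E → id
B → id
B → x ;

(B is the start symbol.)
No direct left recursion

Direct left recursion occurs when N → N α for some non-terminal N (the right-hand side begins with the left-hand side itself).

B → E: starts with E
E → id: starts with id
B → id: starts with id
B → x ;: starts with x

No direct left recursion found.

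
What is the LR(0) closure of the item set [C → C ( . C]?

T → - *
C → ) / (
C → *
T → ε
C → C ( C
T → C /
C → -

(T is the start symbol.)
{ [C → . ) / (], [C → . *], [C → . -], [C → . C ( C], [C → C ( . C] }

To compute CLOSURE, for each item [A → α.Bβ] where B is a non-terminal, add [B → .γ] for all productions B → γ; repeat for the newly added items until nothing changes.

Start with: [C → C ( . C]
  [C → C ( . C] has the dot before C: add [C → . ) / (], [C → . *], [C → . C ( C], [C → . -]
No further items can be added.

CLOSURE = { [C → . ) / (], [C → . *], [C → . -], [C → . C ( C], [C → C ( . C] }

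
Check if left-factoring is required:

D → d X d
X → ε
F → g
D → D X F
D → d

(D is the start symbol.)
Yes, D has productions with common prefix 'd'

Left-factoring is needed when two productions for the same non-terminal
share a common prefix on the right-hand side.

Productions for D:
  D → d X d
  D → D X F
  D → d

Found common prefix 'd' in productions for D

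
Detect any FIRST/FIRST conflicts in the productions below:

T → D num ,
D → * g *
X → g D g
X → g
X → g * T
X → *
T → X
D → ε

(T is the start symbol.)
A FIRST/FIRST conflict occurs when two productions N → α and N → β for the same non-terminal have FIRST(α) ∩ FIRST(β) ≠ ∅ (with ε ∈ FIRST of a nullable right-hand side, so two nullable alternatives also conflict).

FIRST sets of the non-terminals at (or reachable through a nullable prefix from) the front of some alternative:
  FIRST(D) = { '*', ε }
  FIRST(X) = { '*', 'g' }

Productions for T:
  T → D num ,: FIRST = { '*', 'num' }
  T → X: FIRST = { '*', 'g' }
Productions for D:
  D → * g *: FIRST = { '*' }
  D → ε: FIRST = { ε }
Productions for X:
  X → g D g: FIRST = { 'g' }
  X → g: FIRST = { 'g' }
  X → g * T: FIRST = { 'g' }
  X → *: FIRST = { '*' }

Conflict for T: T → D num , and T → X
  Overlap: { '*' }
Conflict for X: X → g D g and X → g
  Overlap: { 'g' }
Conflict for X: X → g D g and X → g * T
  Overlap: { 'g' }
Conflict for X: X → g and X → g * T
  Overlap: { 'g' }

Answer: Yes. T → D num ',' / T → X on { '*' }; X → g D g / X → g on { 'g' }; X → g D g / X → g '*' T on { 'g' }; X → g / X → g '*' T on { 'g' }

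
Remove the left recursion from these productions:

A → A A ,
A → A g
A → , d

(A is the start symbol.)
A is directly left-recursive. The standard transformation for
  A → A α₁ | ... | A α_m | β₁ | ... | β_n
is
  A  → β₁ A' | ... | β_n A'
  A' → α₁ A' | ... | α_m A' | ε

A → , d becomes A → , d A'
A → A A , becomes A' → A , A'
A → A g becomes A' → g A'
Add A' → ε

Resulting grammar:
A → , d A'
A' → A , A'
A' → g A'
A' → ε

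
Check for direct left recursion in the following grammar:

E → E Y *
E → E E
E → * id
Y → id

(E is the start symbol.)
Yes, E is left-recursive

E → E Y *: LEFT RECURSIVE (starts with E)
E → E E: LEFT RECURSIVE (starts with E)
E → * id: starts with '*'
Y → id: starts with id

The grammar has direct left recursion on: E.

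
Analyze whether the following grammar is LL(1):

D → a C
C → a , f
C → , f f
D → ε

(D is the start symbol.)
Relevant sets:
  FOLLOW(D) = { $ }

For D:
  PREDICT(D → a C) = { 'a' }
  PREDICT(D → ε) = { $ }
For C:
  PREDICT(C → a ',' f) = { 'a' }
  PREDICT(C → ',' f f) = { ',' }

All predict sets are disjoint. The grammar IS LL(1).

Answer: Yes, the grammar is LL(1).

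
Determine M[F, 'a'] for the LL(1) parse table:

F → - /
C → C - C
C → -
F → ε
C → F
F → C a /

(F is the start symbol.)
F → ε, F → C a /

To find M[F, 'a'], we find productions for F where 'a' is in the predict set (PREDICT(N → α) = (FIRST(α) \ {ε}) ∪ (FOLLOW(N) if α ⇒* ε)).

Relevant sets:
  FIRST(C) = { '-', 'a', ε }
  FOLLOW(F) = { $, '-', 'a' }

F → - /: PREDICT = { '-' }
F → ε: PREDICT = { $, '-', 'a' }
  'a' is in predict set, so this production goes in M[F, 'a']
F → C a /: PREDICT = { '-', 'a' }
  'a' is in predict set, so this production goes in M[F, 'a']

M[F, 'a'] = F → ε, F → C a /  (a multiply-defined cell — the grammar is not LL(1))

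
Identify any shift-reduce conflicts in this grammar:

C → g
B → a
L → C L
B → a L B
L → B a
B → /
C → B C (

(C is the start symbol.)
Yes — I4: [B → a .] vs [B → . /]; I12: [B → a .] vs [B → . /]

A shift-reduce conflict occurs when an LR(0) state has both:
  - a complete (reduce) item [A → α .] (dot at the end), and
  - a shift item [B → β . c γ] (dot before a terminal).

Augment with C' → C and build the canonical LR(0) collection (I0 = CLOSURE({[C' → . C]}), then GOTO on every symbol after a dot until no new states appear). It has 14 states:
  I0: { [B → . /], [B → . a L B], [B → . a], [C → . B C (], [C → . g], [C' → . C] }  — shift
  I1: { [B → / .] }  — reduce
  I2: { [B → . /], [B → . a L B], [B → . a], [C → . B C (], [C → . g], [C → B . C (] }  — shift
  I3: { [C' → C .] }  — accept
  I4: { [B → . /], [B → . a L B], [B → . a], [B → a . L B], [B → a .], [C → . B C (], [C → . g], [L → . B a], [L → . C L] }  — shift, reduce
  I5: { [C → g .] }  — reduce
  I6: { [B → . /], [B → . a L B], [B → . a], [C → . B C (], [C → . g], [C → B . C (], [L → B . a] }  — shift
  I7: { [B → . /], [B → . a L B], [B → . a], [C → . B C (], [C → . g], [L → . B a], [L → . C L], [L → C . L] }  — shift
  I8: { [B → . /], [B → . a L B], [B → . a], [B → a L . B] }  — shift
  I9: { [B → a L B .] }  — reduce
  I10: { [L → C L .] }  — reduce
  I11: { [C → B C . (] }  — shift
  I12: { [B → . /], [B → . a L B], [B → . a], [B → a . L B], [B → a .], [C → . B C (], [C → . g], [L → . B a], [L → . C L], [L → B a .] }  — shift, 2 reduces
  I13: { [C → B C ( .] }  — reduce

I4 contains reduce item [B → a .] and shift items [B → . /], [B → . a], [B → . a L B], [C → . g] — shift-reduce conflict.
I12 contains reduce items [B → a .], [L → B a .] and shift items [B → . /], [B → . a], [B → . a L B], [C → . g] — shift-reduce conflict.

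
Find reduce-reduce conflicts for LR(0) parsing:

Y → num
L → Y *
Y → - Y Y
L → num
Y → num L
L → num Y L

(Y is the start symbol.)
Yes — I6: [L → num .] vs [Y → num .]

Augment with Y' → Y and build the canonical LR(0) collection (I0 = CLOSURE({[Y' → . Y]}), then GOTO on every symbol after a dot until no new states appear). It has 12 states:
  I0: { [Y → . - Y Y], [Y → . num L], [Y → . num], [Y' → . Y] }  — shift
  I1: { [Y → - . Y Y], [Y → . - Y Y], [Y → . num L], [Y → . num] }  — shift
  I2: { [Y' → Y .] }  — accept
  I3: { [L → . Y *], [L → . num Y L], [L → . num], [Y → . - Y Y], [Y → . num L], [Y → . num], [Y → num . L], [Y → num .] }  — shift, reduce
  I4: { [Y → num L .] }  — reduce
  I5: { [L → Y . *] }  — shift
  I6: { [L → . Y *], [L → . num Y L], [L → . num], [L → num . Y L], [L → num .], [Y → . - Y Y], [Y → . num L], [Y → . num], [Y → num . L], [Y → num .] }  — shift, 2 reduces
  I7: { [L → . Y *], [L → . num Y L], [L → . num], [L → Y . *], [L → num Y . L], [Y → . - Y Y], [Y → . num L], [Y → . num] }  — shift
  I8: { [L → Y * .] }  — reduce
  I9: { [L → num Y L .] }  — reduce
  I10: { [Y → - Y . Y], [Y → . - Y Y], [Y → . num L], [Y → . num] }  — shift
  I11: { [Y → - Y Y .] }  — reduce

I6 contains complete items [L → num .], [Y → num .] — reduce-reduce conflict.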